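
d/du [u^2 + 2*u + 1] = 2*u + 2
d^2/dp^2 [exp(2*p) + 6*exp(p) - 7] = (4*exp(p) + 6)*exp(p)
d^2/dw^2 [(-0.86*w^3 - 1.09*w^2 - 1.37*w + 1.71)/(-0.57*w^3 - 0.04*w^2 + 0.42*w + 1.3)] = (-1.77635683940025e-15*w^7 + 0.669066*w^6 + 3.905982*w^5 + 2.733264*w^4 + 11.773664*w^3 + 17.779308*w^2 + 1.717548*w + 1.407032)/(0.185193*w^9 + 0.038988*w^8 - 0.406638*w^7 - 1.324502*w^6 + 0.121788*w^5 + 1.882248*w^4 + 2.946852*w^3 - 0.48516*w^2 - 2.1294*w - 2.197)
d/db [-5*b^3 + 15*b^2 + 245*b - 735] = -15*b^2 + 30*b + 245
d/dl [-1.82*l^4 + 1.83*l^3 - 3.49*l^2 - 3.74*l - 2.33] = -7.28*l^3 + 5.49*l^2 - 6.98*l - 3.74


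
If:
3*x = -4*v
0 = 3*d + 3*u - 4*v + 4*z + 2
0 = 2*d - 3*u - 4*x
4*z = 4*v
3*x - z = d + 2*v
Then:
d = -42/89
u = -52/267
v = 6/89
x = -8/89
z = 6/89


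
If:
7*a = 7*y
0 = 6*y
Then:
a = 0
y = 0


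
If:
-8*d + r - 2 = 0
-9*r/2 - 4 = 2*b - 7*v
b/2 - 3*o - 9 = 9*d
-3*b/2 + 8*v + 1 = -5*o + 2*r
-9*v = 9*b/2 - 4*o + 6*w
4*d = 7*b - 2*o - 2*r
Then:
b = 83/316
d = 127/474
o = -7129/1896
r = 982/237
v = 523/158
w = -87241/11376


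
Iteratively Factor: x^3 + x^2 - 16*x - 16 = (x + 1)*(x^2 - 16) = (x - 4)*(x + 1)*(x + 4)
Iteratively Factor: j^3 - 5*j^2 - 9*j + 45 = (j - 3)*(j^2 - 2*j - 15) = (j - 5)*(j - 3)*(j + 3)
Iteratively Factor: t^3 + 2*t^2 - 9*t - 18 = (t + 3)*(t^2 - t - 6) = (t - 3)*(t + 3)*(t + 2)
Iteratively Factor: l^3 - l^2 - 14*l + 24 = (l - 2)*(l^2 + l - 12) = (l - 2)*(l + 4)*(l - 3)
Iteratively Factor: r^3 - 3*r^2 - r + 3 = (r + 1)*(r^2 - 4*r + 3) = (r - 3)*(r + 1)*(r - 1)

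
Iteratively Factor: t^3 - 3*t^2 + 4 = (t + 1)*(t^2 - 4*t + 4) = (t - 2)*(t + 1)*(t - 2)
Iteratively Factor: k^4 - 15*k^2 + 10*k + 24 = (k + 4)*(k^3 - 4*k^2 + k + 6) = (k - 2)*(k + 4)*(k^2 - 2*k - 3) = (k - 3)*(k - 2)*(k + 4)*(k + 1)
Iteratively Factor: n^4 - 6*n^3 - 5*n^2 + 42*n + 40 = (n - 5)*(n^3 - n^2 - 10*n - 8) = (n - 5)*(n + 1)*(n^2 - 2*n - 8) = (n - 5)*(n - 4)*(n + 1)*(n + 2)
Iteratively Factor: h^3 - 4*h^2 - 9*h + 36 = (h - 3)*(h^2 - h - 12) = (h - 3)*(h + 3)*(h - 4)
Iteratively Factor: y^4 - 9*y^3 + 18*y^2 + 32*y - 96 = (y - 4)*(y^3 - 5*y^2 - 2*y + 24) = (y - 4)^2*(y^2 - y - 6) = (y - 4)^2*(y + 2)*(y - 3)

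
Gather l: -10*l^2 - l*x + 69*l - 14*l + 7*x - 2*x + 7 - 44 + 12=-10*l^2 + l*(55 - x) + 5*x - 25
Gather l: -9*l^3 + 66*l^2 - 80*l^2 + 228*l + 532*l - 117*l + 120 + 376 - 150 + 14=-9*l^3 - 14*l^2 + 643*l + 360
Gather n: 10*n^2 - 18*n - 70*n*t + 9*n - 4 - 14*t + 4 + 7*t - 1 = 10*n^2 + n*(-70*t - 9) - 7*t - 1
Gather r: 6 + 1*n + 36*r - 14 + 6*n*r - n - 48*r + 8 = r*(6*n - 12)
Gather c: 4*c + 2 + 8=4*c + 10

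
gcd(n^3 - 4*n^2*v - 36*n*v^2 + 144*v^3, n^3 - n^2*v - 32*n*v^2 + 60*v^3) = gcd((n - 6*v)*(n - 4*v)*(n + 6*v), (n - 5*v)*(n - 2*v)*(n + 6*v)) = n + 6*v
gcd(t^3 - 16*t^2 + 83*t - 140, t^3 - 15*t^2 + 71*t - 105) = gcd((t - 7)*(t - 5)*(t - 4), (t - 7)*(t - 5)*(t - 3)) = t^2 - 12*t + 35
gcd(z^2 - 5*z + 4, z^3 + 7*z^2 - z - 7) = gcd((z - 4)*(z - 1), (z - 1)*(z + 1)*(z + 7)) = z - 1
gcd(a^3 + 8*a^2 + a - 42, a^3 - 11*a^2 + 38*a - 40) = a - 2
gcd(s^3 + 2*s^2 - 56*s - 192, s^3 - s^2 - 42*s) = s + 6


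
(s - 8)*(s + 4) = s^2 - 4*s - 32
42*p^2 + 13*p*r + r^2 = (6*p + r)*(7*p + r)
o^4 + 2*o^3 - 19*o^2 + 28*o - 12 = (o - 2)*(o - 1)^2*(o + 6)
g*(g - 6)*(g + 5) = g^3 - g^2 - 30*g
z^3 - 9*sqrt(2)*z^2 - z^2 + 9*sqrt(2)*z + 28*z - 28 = (z - 1)*(z - 7*sqrt(2))*(z - 2*sqrt(2))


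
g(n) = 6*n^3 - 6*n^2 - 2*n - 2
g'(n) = 18*n^2 - 12*n - 2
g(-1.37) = -25.95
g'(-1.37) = 48.22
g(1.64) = 5.05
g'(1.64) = 26.73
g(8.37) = 3079.18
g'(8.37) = 1158.58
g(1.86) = 12.13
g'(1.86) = 37.95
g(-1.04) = -13.16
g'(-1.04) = 29.95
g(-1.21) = -18.99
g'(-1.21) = 38.87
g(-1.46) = -30.54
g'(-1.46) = 53.89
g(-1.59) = -38.11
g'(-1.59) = 62.59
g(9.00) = 3868.00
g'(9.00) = 1348.00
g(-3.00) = -212.00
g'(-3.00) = 196.00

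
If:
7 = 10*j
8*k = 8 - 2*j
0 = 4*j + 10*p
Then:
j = 7/10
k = 33/40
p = -7/25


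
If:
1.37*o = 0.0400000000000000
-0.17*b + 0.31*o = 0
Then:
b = 0.05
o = 0.03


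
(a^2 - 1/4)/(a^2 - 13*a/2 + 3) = (a + 1/2)/(a - 6)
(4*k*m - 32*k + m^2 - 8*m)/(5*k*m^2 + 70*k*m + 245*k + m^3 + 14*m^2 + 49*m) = (4*k*m - 32*k + m^2 - 8*m)/(5*k*m^2 + 70*k*m + 245*k + m^3 + 14*m^2 + 49*m)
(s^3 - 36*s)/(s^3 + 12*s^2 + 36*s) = (s - 6)/(s + 6)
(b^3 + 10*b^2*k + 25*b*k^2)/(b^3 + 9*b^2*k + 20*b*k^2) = (b + 5*k)/(b + 4*k)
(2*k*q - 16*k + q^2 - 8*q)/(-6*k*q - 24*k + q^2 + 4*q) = (-2*k*q + 16*k - q^2 + 8*q)/(6*k*q + 24*k - q^2 - 4*q)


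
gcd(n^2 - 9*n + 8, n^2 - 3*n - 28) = 1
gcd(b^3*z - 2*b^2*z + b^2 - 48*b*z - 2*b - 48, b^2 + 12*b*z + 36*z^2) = 1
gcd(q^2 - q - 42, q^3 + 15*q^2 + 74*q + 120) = q + 6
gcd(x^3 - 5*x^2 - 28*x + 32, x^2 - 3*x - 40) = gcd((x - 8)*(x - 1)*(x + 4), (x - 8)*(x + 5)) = x - 8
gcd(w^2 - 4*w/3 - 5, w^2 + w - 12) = w - 3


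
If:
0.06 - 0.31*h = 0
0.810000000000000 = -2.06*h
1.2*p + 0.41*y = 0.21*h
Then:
No Solution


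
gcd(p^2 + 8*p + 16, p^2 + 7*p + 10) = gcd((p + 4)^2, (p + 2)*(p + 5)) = 1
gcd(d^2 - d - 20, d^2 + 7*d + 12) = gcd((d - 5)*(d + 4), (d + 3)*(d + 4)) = d + 4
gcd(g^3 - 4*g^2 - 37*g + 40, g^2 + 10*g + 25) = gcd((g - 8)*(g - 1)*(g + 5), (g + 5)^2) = g + 5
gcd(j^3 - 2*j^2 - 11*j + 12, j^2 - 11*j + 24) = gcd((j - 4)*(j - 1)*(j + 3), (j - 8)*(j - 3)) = 1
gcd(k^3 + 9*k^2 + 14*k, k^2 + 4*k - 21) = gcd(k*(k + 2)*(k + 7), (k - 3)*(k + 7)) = k + 7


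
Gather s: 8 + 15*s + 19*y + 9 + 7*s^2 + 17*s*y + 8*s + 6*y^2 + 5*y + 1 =7*s^2 + s*(17*y + 23) + 6*y^2 + 24*y + 18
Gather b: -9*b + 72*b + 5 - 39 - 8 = 63*b - 42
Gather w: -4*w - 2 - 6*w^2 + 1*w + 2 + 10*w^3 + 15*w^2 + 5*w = 10*w^3 + 9*w^2 + 2*w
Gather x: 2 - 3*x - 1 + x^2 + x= x^2 - 2*x + 1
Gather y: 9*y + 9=9*y + 9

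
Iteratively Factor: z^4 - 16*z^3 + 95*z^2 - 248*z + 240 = (z - 4)*(z^3 - 12*z^2 + 47*z - 60) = (z - 4)*(z - 3)*(z^2 - 9*z + 20) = (z - 4)^2*(z - 3)*(z - 5)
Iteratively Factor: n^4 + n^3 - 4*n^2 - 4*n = (n + 1)*(n^3 - 4*n) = (n + 1)*(n + 2)*(n^2 - 2*n) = (n - 2)*(n + 1)*(n + 2)*(n)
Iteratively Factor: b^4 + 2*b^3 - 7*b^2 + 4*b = (b)*(b^3 + 2*b^2 - 7*b + 4) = b*(b - 1)*(b^2 + 3*b - 4) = b*(b - 1)*(b + 4)*(b - 1)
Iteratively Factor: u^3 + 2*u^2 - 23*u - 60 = (u - 5)*(u^2 + 7*u + 12) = (u - 5)*(u + 4)*(u + 3)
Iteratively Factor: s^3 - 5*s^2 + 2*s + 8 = (s + 1)*(s^2 - 6*s + 8) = (s - 2)*(s + 1)*(s - 4)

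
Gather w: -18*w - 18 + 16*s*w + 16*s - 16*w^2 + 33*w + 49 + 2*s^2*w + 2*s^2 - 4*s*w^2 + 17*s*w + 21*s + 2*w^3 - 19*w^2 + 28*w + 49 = 2*s^2 + 37*s + 2*w^3 + w^2*(-4*s - 35) + w*(2*s^2 + 33*s + 43) + 80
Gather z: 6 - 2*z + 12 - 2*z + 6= 24 - 4*z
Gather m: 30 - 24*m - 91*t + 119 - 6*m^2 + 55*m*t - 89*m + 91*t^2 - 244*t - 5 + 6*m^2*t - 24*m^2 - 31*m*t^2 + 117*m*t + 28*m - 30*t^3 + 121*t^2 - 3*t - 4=m^2*(6*t - 30) + m*(-31*t^2 + 172*t - 85) - 30*t^3 + 212*t^2 - 338*t + 140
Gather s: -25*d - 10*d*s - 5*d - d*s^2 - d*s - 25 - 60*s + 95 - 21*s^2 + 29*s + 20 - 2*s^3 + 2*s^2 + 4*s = -30*d - 2*s^3 + s^2*(-d - 19) + s*(-11*d - 27) + 90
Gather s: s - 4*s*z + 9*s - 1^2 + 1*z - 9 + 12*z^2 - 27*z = s*(10 - 4*z) + 12*z^2 - 26*z - 10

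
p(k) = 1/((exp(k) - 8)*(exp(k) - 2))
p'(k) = -exp(k)/((exp(k) - 8)*(exp(k) - 2)^2) - exp(k)/((exp(k) - 8)^2*(exp(k) - 2)) = 2*(5 - exp(k))*exp(k)/(exp(4*k) - 20*exp(3*k) + 132*exp(2*k) - 320*exp(k) + 256)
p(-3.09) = 0.06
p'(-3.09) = 0.00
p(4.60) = 0.00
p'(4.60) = -0.00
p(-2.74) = 0.07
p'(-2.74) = 0.00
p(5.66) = 0.00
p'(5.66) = -0.00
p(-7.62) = 0.06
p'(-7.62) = 0.00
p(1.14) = -0.18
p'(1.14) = 0.39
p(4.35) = 0.00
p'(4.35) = -0.00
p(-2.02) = 0.07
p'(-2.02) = 0.01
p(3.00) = 0.00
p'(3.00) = -0.01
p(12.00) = 0.00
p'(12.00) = 0.00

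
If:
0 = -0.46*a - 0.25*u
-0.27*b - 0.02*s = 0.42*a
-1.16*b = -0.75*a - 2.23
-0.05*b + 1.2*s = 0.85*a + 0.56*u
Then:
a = -0.88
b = 1.35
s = 0.19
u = 1.62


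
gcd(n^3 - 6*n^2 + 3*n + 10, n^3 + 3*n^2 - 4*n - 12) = n - 2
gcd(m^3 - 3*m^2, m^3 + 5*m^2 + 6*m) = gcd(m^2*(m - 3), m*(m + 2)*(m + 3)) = m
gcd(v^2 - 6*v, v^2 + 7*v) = v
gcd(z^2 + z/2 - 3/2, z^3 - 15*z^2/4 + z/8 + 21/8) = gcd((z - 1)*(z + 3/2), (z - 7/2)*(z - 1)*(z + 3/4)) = z - 1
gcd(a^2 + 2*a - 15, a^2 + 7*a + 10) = a + 5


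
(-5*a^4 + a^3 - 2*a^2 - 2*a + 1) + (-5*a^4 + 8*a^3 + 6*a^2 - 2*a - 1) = -10*a^4 + 9*a^3 + 4*a^2 - 4*a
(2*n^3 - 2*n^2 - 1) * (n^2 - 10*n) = 2*n^5 - 22*n^4 + 20*n^3 - n^2 + 10*n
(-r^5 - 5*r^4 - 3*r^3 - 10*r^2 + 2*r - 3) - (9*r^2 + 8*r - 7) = -r^5 - 5*r^4 - 3*r^3 - 19*r^2 - 6*r + 4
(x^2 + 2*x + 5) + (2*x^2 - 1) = 3*x^2 + 2*x + 4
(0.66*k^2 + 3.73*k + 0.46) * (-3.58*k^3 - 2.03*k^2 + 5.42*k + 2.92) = -2.3628*k^5 - 14.6932*k^4 - 5.6415*k^3 + 21.21*k^2 + 13.3848*k + 1.3432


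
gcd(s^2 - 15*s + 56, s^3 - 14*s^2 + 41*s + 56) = s^2 - 15*s + 56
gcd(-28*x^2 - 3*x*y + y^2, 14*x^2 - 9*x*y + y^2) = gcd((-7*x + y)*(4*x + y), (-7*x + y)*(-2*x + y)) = 7*x - y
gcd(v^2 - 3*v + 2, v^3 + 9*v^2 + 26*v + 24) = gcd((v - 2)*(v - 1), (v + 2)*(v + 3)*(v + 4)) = 1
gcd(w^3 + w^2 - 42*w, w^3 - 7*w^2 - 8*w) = w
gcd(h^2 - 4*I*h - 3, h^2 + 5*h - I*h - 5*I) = h - I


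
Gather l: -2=-2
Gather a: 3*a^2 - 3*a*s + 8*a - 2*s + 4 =3*a^2 + a*(8 - 3*s) - 2*s + 4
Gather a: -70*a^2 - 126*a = -70*a^2 - 126*a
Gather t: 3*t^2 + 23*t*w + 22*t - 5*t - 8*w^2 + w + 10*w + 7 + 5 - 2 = 3*t^2 + t*(23*w + 17) - 8*w^2 + 11*w + 10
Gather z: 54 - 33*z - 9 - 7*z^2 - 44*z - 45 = -7*z^2 - 77*z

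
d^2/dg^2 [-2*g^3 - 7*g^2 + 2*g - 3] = -12*g - 14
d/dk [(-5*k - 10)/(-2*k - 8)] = 5/(k^2 + 8*k + 16)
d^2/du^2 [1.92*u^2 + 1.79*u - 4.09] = 3.84000000000000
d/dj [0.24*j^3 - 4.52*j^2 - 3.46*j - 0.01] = 0.72*j^2 - 9.04*j - 3.46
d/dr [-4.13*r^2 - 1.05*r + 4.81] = -8.26*r - 1.05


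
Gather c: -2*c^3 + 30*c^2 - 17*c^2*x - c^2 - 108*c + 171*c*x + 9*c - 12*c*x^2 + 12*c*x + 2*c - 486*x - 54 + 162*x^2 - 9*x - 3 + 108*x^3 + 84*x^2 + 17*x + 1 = -2*c^3 + c^2*(29 - 17*x) + c*(-12*x^2 + 183*x - 97) + 108*x^3 + 246*x^2 - 478*x - 56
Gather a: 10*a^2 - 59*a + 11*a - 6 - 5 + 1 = 10*a^2 - 48*a - 10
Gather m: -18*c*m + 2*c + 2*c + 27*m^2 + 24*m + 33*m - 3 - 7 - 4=4*c + 27*m^2 + m*(57 - 18*c) - 14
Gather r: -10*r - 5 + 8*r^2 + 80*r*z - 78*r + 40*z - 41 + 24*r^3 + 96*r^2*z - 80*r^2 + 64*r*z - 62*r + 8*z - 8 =24*r^3 + r^2*(96*z - 72) + r*(144*z - 150) + 48*z - 54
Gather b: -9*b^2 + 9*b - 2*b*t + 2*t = -9*b^2 + b*(9 - 2*t) + 2*t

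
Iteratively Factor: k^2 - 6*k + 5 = (k - 1)*(k - 5)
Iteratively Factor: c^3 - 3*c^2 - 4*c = (c + 1)*(c^2 - 4*c) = (c - 4)*(c + 1)*(c)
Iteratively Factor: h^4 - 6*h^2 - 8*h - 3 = (h + 1)*(h^3 - h^2 - 5*h - 3) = (h + 1)^2*(h^2 - 2*h - 3) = (h + 1)^3*(h - 3)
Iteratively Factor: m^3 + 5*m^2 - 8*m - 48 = (m - 3)*(m^2 + 8*m + 16) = (m - 3)*(m + 4)*(m + 4)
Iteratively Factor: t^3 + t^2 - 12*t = (t + 4)*(t^2 - 3*t) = t*(t + 4)*(t - 3)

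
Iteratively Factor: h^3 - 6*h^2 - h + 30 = (h - 5)*(h^2 - h - 6) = (h - 5)*(h + 2)*(h - 3)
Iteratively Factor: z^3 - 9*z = (z - 3)*(z^2 + 3*z) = z*(z - 3)*(z + 3)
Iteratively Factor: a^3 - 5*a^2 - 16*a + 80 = (a + 4)*(a^2 - 9*a + 20) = (a - 5)*(a + 4)*(a - 4)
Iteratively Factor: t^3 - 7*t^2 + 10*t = (t - 5)*(t^2 - 2*t) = t*(t - 5)*(t - 2)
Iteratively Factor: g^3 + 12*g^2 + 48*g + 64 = (g + 4)*(g^2 + 8*g + 16) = (g + 4)^2*(g + 4)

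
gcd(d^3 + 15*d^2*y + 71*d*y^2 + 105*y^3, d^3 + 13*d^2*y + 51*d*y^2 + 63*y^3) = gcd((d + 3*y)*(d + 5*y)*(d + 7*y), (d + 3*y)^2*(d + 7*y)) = d^2 + 10*d*y + 21*y^2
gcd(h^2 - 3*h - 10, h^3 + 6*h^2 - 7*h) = 1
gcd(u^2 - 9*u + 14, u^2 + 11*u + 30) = 1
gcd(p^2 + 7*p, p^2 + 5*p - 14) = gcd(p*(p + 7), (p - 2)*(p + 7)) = p + 7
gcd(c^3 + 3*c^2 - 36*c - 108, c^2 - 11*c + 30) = c - 6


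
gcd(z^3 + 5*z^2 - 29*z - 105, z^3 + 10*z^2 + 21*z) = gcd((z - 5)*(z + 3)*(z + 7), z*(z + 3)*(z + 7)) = z^2 + 10*z + 21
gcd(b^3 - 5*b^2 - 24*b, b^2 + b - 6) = b + 3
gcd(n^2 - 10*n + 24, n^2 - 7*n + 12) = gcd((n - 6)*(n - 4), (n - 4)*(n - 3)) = n - 4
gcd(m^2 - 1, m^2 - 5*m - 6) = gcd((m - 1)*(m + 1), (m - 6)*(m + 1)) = m + 1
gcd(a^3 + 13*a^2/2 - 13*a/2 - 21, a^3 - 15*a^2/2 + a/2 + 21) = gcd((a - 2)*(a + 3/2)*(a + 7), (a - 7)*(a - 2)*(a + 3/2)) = a^2 - a/2 - 3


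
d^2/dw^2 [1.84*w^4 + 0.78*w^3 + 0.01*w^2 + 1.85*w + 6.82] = 22.08*w^2 + 4.68*w + 0.02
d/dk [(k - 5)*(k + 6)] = 2*k + 1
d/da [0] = 0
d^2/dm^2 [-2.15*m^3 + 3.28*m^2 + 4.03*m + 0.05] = 6.56 - 12.9*m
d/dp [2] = 0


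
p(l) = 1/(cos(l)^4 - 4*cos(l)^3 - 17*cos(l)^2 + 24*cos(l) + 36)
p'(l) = (4*sin(l)*cos(l)^3 - 12*sin(l)*cos(l)^2 - 34*sin(l)*cos(l) + 24*sin(l))/(cos(l)^4 - 4*cos(l)^3 - 17*cos(l)^2 + 24*cos(l) + 36)^2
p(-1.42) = 0.03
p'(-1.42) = -0.01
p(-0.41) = 0.02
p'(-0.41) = 0.00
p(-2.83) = 0.49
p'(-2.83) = -3.15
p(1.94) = 0.04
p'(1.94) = 0.05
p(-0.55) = 0.02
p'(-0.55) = 0.00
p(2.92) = 0.97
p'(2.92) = 8.75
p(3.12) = 102.14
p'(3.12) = 9460.03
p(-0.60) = 0.02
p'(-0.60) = 0.00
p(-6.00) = 0.02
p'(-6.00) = 0.00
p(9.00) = 0.27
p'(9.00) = 1.24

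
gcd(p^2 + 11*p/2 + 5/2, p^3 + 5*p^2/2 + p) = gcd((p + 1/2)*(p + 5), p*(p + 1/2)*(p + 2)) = p + 1/2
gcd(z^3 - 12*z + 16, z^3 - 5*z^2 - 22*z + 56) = z^2 + 2*z - 8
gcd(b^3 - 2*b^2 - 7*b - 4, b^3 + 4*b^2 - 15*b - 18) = b + 1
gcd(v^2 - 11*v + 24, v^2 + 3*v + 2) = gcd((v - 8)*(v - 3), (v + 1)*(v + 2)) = 1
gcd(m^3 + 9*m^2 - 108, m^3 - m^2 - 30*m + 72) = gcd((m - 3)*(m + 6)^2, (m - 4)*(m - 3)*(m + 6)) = m^2 + 3*m - 18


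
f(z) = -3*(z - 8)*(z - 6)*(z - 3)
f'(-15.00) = -3825.00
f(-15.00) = 26082.00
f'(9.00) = -81.00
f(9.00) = -54.00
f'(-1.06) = -388.23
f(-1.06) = 779.08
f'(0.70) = -203.01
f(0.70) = 266.96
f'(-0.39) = -311.15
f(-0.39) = 545.24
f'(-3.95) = -813.32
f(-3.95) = 2479.12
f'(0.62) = -210.22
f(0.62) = 283.49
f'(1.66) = -125.48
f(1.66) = 110.61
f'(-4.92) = -989.70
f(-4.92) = 3352.21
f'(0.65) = -207.50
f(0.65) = 277.22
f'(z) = -3*(z - 8)*(z - 6) - 3*(z - 8)*(z - 3) - 3*(z - 6)*(z - 3) = -9*z^2 + 102*z - 270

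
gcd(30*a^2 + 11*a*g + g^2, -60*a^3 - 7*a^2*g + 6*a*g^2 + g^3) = 5*a + g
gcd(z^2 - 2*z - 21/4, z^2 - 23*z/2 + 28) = z - 7/2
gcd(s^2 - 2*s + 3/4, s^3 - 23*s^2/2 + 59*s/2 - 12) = s - 1/2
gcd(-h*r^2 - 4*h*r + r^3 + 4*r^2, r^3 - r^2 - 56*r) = r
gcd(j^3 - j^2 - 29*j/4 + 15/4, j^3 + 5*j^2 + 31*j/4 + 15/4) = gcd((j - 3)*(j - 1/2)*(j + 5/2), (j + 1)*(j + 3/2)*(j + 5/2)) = j + 5/2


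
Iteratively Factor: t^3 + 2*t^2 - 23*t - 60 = (t - 5)*(t^2 + 7*t + 12) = (t - 5)*(t + 4)*(t + 3)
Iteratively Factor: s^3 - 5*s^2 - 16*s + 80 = (s + 4)*(s^2 - 9*s + 20) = (s - 5)*(s + 4)*(s - 4)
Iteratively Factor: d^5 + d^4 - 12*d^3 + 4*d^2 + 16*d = (d)*(d^4 + d^3 - 12*d^2 + 4*d + 16) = d*(d - 2)*(d^3 + 3*d^2 - 6*d - 8) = d*(d - 2)^2*(d^2 + 5*d + 4) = d*(d - 2)^2*(d + 4)*(d + 1)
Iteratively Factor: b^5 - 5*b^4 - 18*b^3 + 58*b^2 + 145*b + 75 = (b + 1)*(b^4 - 6*b^3 - 12*b^2 + 70*b + 75) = (b - 5)*(b + 1)*(b^3 - b^2 - 17*b - 15) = (b - 5)^2*(b + 1)*(b^2 + 4*b + 3) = (b - 5)^2*(b + 1)^2*(b + 3)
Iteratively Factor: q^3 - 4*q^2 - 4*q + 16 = (q + 2)*(q^2 - 6*q + 8) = (q - 2)*(q + 2)*(q - 4)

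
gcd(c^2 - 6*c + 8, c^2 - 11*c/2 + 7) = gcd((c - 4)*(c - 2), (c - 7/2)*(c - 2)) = c - 2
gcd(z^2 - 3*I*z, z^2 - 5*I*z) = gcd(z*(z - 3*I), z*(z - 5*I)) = z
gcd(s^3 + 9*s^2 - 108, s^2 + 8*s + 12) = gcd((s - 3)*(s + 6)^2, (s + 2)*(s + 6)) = s + 6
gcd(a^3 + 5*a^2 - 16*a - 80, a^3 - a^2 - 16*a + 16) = a^2 - 16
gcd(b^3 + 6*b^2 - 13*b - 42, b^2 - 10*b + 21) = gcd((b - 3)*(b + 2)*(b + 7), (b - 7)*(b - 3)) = b - 3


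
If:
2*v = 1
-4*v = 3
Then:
No Solution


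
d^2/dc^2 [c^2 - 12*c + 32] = 2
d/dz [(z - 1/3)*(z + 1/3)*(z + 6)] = 3*z^2 + 12*z - 1/9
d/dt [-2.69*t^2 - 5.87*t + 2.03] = -5.38*t - 5.87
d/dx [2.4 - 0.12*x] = -0.120000000000000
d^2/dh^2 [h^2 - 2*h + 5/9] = 2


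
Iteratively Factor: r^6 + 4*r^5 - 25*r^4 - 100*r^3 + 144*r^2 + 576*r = (r + 4)*(r^5 - 25*r^3 + 144*r) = r*(r + 4)*(r^4 - 25*r^2 + 144) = r*(r + 4)^2*(r^3 - 4*r^2 - 9*r + 36) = r*(r - 4)*(r + 4)^2*(r^2 - 9) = r*(r - 4)*(r + 3)*(r + 4)^2*(r - 3)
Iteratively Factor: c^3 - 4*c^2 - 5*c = (c)*(c^2 - 4*c - 5) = c*(c + 1)*(c - 5)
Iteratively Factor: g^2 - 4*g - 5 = (g + 1)*(g - 5)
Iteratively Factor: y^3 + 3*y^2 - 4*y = (y - 1)*(y^2 + 4*y) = y*(y - 1)*(y + 4)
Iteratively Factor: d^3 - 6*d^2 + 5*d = (d - 5)*(d^2 - d) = (d - 5)*(d - 1)*(d)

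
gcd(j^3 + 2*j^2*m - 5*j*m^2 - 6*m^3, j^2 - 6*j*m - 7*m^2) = j + m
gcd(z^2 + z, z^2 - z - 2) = z + 1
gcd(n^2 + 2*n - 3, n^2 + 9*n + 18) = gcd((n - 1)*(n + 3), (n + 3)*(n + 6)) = n + 3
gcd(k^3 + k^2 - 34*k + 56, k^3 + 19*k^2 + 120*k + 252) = k + 7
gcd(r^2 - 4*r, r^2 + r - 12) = 1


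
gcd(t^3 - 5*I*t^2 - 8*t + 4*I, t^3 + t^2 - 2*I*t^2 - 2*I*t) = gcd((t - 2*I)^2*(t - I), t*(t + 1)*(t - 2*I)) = t - 2*I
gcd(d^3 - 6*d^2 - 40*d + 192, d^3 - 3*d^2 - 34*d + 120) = d^2 + 2*d - 24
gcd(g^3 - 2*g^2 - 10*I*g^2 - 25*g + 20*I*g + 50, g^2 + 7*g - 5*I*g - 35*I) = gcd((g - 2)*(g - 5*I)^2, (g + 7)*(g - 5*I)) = g - 5*I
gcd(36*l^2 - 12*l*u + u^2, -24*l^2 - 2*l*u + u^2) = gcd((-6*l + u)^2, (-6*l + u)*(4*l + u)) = -6*l + u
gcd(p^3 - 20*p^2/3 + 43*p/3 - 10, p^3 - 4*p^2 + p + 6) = p^2 - 5*p + 6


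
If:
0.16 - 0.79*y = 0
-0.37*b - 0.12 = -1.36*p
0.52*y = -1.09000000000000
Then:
No Solution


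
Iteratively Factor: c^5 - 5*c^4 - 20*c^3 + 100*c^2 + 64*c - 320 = (c - 2)*(c^4 - 3*c^3 - 26*c^2 + 48*c + 160) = (c - 5)*(c - 2)*(c^3 + 2*c^2 - 16*c - 32) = (c - 5)*(c - 2)*(c + 2)*(c^2 - 16) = (c - 5)*(c - 2)*(c + 2)*(c + 4)*(c - 4)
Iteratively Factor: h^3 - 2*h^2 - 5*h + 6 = (h - 3)*(h^2 + h - 2) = (h - 3)*(h + 2)*(h - 1)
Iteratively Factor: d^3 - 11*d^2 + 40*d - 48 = (d - 4)*(d^2 - 7*d + 12) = (d - 4)^2*(d - 3)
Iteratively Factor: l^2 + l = (l + 1)*(l)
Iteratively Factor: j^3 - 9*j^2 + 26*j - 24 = (j - 2)*(j^2 - 7*j + 12) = (j - 4)*(j - 2)*(j - 3)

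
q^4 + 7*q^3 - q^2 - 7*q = q*(q - 1)*(q + 1)*(q + 7)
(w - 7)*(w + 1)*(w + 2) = w^3 - 4*w^2 - 19*w - 14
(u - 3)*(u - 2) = u^2 - 5*u + 6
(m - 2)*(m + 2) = m^2 - 4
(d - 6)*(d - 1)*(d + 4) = d^3 - 3*d^2 - 22*d + 24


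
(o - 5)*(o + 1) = o^2 - 4*o - 5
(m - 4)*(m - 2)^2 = m^3 - 8*m^2 + 20*m - 16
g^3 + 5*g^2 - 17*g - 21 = (g - 3)*(g + 1)*(g + 7)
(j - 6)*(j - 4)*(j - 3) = j^3 - 13*j^2 + 54*j - 72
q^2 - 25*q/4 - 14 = (q - 8)*(q + 7/4)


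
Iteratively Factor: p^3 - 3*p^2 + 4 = (p - 2)*(p^2 - p - 2) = (p - 2)^2*(p + 1)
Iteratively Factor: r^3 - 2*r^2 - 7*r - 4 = (r + 1)*(r^2 - 3*r - 4) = (r + 1)^2*(r - 4)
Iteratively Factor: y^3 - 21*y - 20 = (y - 5)*(y^2 + 5*y + 4) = (y - 5)*(y + 1)*(y + 4)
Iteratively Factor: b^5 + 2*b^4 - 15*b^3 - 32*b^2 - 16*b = (b)*(b^4 + 2*b^3 - 15*b^2 - 32*b - 16) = b*(b - 4)*(b^3 + 6*b^2 + 9*b + 4) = b*(b - 4)*(b + 4)*(b^2 + 2*b + 1) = b*(b - 4)*(b + 1)*(b + 4)*(b + 1)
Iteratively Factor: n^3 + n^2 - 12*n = (n)*(n^2 + n - 12) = n*(n - 3)*(n + 4)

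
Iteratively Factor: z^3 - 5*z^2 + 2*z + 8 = (z - 2)*(z^2 - 3*z - 4) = (z - 4)*(z - 2)*(z + 1)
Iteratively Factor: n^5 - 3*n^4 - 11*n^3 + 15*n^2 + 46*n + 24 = (n + 2)*(n^4 - 5*n^3 - n^2 + 17*n + 12) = (n - 4)*(n + 2)*(n^3 - n^2 - 5*n - 3) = (n - 4)*(n - 3)*(n + 2)*(n^2 + 2*n + 1) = (n - 4)*(n - 3)*(n + 1)*(n + 2)*(n + 1)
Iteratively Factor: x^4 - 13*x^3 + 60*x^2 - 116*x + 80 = (x - 2)*(x^3 - 11*x^2 + 38*x - 40) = (x - 5)*(x - 2)*(x^2 - 6*x + 8) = (x - 5)*(x - 2)^2*(x - 4)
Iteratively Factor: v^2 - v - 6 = (v - 3)*(v + 2)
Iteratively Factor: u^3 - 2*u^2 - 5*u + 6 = (u - 1)*(u^2 - u - 6) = (u - 1)*(u + 2)*(u - 3)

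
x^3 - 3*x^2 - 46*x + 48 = (x - 8)*(x - 1)*(x + 6)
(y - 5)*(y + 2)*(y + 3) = y^3 - 19*y - 30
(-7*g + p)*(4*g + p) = -28*g^2 - 3*g*p + p^2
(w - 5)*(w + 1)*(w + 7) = w^3 + 3*w^2 - 33*w - 35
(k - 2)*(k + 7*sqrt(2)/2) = k^2 - 2*k + 7*sqrt(2)*k/2 - 7*sqrt(2)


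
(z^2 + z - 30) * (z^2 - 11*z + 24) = z^4 - 10*z^3 - 17*z^2 + 354*z - 720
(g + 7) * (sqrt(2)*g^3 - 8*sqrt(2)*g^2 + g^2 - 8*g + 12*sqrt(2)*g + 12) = sqrt(2)*g^4 - sqrt(2)*g^3 + g^3 - 44*sqrt(2)*g^2 - g^2 - 44*g + 84*sqrt(2)*g + 84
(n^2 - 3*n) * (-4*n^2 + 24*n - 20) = -4*n^4 + 36*n^3 - 92*n^2 + 60*n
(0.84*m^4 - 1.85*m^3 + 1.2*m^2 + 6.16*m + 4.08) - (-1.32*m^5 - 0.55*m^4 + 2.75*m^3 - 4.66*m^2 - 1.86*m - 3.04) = 1.32*m^5 + 1.39*m^4 - 4.6*m^3 + 5.86*m^2 + 8.02*m + 7.12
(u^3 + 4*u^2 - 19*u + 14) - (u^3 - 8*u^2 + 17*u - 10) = 12*u^2 - 36*u + 24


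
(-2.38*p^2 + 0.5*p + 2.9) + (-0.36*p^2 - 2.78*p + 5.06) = -2.74*p^2 - 2.28*p + 7.96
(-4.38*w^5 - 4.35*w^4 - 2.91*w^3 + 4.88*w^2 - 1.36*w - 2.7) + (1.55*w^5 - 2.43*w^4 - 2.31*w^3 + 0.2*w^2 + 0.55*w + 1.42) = -2.83*w^5 - 6.78*w^4 - 5.22*w^3 + 5.08*w^2 - 0.81*w - 1.28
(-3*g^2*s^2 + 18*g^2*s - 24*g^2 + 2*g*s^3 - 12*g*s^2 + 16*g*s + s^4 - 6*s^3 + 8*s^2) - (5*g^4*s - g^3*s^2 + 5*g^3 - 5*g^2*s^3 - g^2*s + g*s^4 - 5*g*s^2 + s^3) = -5*g^4*s + g^3*s^2 - 5*g^3 + 5*g^2*s^3 - 3*g^2*s^2 + 19*g^2*s - 24*g^2 - g*s^4 + 2*g*s^3 - 7*g*s^2 + 16*g*s + s^4 - 7*s^3 + 8*s^2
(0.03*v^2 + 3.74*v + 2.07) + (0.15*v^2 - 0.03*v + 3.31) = 0.18*v^2 + 3.71*v + 5.38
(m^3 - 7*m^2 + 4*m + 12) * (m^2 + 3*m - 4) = m^5 - 4*m^4 - 21*m^3 + 52*m^2 + 20*m - 48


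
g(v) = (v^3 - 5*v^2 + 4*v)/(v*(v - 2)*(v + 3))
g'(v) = (3*v^2 - 10*v + 4)/(v*(v - 2)*(v + 3)) - (v^3 - 5*v^2 + 4*v)/(v*(v - 2)*(v + 3)^2) - (v^3 - 5*v^2 + 4*v)/(v*(v - 2)^2*(v + 3)) - (v^3 - 5*v^2 + 4*v)/(v^2*(v - 2)*(v + 3)) = 2*(3*v^2 - 10*v + 13)/(v^4 + 2*v^3 - 11*v^2 - 12*v + 36)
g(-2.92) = -68.92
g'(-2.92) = 875.02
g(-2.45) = -9.09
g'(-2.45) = 18.53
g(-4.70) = 4.35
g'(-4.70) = 1.95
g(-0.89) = -1.52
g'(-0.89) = 1.31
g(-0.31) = -0.91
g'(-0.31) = 0.85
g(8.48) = 0.45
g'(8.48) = 0.05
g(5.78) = 0.26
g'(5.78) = 0.10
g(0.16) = -0.55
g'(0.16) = 0.68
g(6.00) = 0.28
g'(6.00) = 0.09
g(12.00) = 0.59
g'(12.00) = 0.03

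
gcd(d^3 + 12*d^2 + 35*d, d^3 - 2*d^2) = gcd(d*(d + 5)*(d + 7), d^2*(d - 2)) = d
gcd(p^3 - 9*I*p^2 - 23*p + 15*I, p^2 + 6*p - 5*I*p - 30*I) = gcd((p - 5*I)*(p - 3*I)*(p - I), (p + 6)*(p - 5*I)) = p - 5*I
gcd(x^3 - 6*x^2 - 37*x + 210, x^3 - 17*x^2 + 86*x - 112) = x - 7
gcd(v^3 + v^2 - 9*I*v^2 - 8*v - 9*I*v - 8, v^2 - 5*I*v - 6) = 1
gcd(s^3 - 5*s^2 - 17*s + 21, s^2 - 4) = 1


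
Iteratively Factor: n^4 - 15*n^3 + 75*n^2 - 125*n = (n)*(n^3 - 15*n^2 + 75*n - 125) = n*(n - 5)*(n^2 - 10*n + 25) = n*(n - 5)^2*(n - 5)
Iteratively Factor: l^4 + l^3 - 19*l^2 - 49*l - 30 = (l - 5)*(l^3 + 6*l^2 + 11*l + 6) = (l - 5)*(l + 2)*(l^2 + 4*l + 3) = (l - 5)*(l + 2)*(l + 3)*(l + 1)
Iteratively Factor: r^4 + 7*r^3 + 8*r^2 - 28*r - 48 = (r - 2)*(r^3 + 9*r^2 + 26*r + 24) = (r - 2)*(r + 2)*(r^2 + 7*r + 12) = (r - 2)*(r + 2)*(r + 3)*(r + 4)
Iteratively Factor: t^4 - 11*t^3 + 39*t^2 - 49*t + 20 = (t - 1)*(t^3 - 10*t^2 + 29*t - 20) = (t - 1)^2*(t^2 - 9*t + 20) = (t - 5)*(t - 1)^2*(t - 4)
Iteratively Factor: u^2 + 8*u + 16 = (u + 4)*(u + 4)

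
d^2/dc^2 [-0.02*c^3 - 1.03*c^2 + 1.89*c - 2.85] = -0.12*c - 2.06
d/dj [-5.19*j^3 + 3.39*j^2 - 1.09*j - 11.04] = -15.57*j^2 + 6.78*j - 1.09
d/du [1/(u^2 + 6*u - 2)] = 2*(-u - 3)/(u^2 + 6*u - 2)^2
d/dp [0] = 0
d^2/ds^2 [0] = 0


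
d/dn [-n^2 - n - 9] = -2*n - 1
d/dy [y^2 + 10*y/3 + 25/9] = 2*y + 10/3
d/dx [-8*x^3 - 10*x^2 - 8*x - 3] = -24*x^2 - 20*x - 8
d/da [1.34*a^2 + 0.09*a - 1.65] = 2.68*a + 0.09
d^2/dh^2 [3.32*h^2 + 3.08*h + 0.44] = 6.64000000000000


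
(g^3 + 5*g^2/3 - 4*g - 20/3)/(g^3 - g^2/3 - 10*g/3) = (g + 2)/g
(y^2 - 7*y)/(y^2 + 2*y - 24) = y*(y - 7)/(y^2 + 2*y - 24)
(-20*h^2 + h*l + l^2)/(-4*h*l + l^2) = (5*h + l)/l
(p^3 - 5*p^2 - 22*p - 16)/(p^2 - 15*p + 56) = (p^2 + 3*p + 2)/(p - 7)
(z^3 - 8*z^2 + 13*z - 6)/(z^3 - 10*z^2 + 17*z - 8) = (z - 6)/(z - 8)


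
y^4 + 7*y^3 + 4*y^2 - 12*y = y*(y - 1)*(y + 2)*(y + 6)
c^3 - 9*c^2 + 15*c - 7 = (c - 7)*(c - 1)^2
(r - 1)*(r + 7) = r^2 + 6*r - 7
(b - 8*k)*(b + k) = b^2 - 7*b*k - 8*k^2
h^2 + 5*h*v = h*(h + 5*v)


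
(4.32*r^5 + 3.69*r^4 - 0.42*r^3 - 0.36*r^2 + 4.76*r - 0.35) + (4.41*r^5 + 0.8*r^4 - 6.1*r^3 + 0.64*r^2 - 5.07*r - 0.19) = 8.73*r^5 + 4.49*r^4 - 6.52*r^3 + 0.28*r^2 - 0.31*r - 0.54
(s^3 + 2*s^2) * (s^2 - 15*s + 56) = s^5 - 13*s^4 + 26*s^3 + 112*s^2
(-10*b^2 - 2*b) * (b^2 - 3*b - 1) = -10*b^4 + 28*b^3 + 16*b^2 + 2*b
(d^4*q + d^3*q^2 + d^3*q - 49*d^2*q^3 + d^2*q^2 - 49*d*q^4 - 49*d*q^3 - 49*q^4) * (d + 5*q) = d^5*q + 6*d^4*q^2 + d^4*q - 44*d^3*q^3 + 6*d^3*q^2 - 294*d^2*q^4 - 44*d^2*q^3 - 245*d*q^5 - 294*d*q^4 - 245*q^5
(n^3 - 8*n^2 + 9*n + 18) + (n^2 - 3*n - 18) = n^3 - 7*n^2 + 6*n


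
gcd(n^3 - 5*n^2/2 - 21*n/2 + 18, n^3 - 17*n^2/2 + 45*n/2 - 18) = n^2 - 11*n/2 + 6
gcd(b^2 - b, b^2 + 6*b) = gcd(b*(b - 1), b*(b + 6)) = b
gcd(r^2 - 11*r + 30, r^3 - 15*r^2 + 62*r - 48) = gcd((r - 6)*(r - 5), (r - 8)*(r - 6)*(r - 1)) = r - 6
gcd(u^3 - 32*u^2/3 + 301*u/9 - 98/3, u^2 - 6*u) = u - 6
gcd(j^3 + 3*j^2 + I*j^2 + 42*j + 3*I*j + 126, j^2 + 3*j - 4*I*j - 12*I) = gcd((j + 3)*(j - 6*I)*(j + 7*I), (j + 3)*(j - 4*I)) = j + 3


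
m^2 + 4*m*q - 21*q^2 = (m - 3*q)*(m + 7*q)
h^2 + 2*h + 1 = (h + 1)^2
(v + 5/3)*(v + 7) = v^2 + 26*v/3 + 35/3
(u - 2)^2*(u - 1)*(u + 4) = u^4 - u^3 - 12*u^2 + 28*u - 16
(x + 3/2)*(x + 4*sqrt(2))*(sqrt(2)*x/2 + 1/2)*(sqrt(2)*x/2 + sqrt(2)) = x^4/2 + 7*x^3/4 + 9*sqrt(2)*x^3/4 + 7*x^2/2 + 63*sqrt(2)*x^2/8 + 7*x + 27*sqrt(2)*x/4 + 6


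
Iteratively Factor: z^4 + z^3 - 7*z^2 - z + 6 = (z + 1)*(z^3 - 7*z + 6) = (z - 1)*(z + 1)*(z^2 + z - 6) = (z - 1)*(z + 1)*(z + 3)*(z - 2)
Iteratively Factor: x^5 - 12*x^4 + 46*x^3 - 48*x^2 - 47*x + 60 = (x - 1)*(x^4 - 11*x^3 + 35*x^2 - 13*x - 60) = (x - 1)*(x + 1)*(x^3 - 12*x^2 + 47*x - 60) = (x - 4)*(x - 1)*(x + 1)*(x^2 - 8*x + 15) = (x - 4)*(x - 3)*(x - 1)*(x + 1)*(x - 5)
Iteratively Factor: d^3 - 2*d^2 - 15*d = (d - 5)*(d^2 + 3*d) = (d - 5)*(d + 3)*(d)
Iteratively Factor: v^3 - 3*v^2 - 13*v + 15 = (v - 1)*(v^2 - 2*v - 15) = (v - 1)*(v + 3)*(v - 5)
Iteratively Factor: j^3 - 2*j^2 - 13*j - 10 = (j + 2)*(j^2 - 4*j - 5) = (j + 1)*(j + 2)*(j - 5)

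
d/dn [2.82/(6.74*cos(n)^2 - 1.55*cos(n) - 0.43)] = (38.0136*cos(n) - 4.371)*sin(n)/(-6.74*cos(n)^2 + 1.55*cos(n) + 0.43)^2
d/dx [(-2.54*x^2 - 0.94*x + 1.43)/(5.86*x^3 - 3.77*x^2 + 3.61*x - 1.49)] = (14.8844*x^4 + 11.0168*x^3 - 37.8526*x^2 + 18.3514*x - 3.7617)/(34.3396*x^6 - 44.1844*x^5 + 56.5221*x^4 - 44.6822*x^3 + 24.2667*x^2 - 10.7578*x + 2.2201)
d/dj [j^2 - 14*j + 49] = 2*j - 14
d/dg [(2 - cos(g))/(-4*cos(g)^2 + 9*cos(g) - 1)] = (-4*sin(g)^2 - 16*cos(g) + 21)*sin(g)/(4*cos(g)^2 - 9*cos(g) + 1)^2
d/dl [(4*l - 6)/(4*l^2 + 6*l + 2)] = (-4*l^2 + 12*l + 11)/(4*l^4 + 12*l^3 + 13*l^2 + 6*l + 1)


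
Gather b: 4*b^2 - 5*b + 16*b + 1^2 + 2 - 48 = 4*b^2 + 11*b - 45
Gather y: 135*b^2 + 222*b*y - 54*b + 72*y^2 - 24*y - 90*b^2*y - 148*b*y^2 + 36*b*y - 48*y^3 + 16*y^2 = 135*b^2 - 54*b - 48*y^3 + y^2*(88 - 148*b) + y*(-90*b^2 + 258*b - 24)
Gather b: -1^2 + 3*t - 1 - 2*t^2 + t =-2*t^2 + 4*t - 2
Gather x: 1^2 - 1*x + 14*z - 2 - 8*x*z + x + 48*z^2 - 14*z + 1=-8*x*z + 48*z^2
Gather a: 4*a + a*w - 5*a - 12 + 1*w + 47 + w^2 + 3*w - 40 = a*(w - 1) + w^2 + 4*w - 5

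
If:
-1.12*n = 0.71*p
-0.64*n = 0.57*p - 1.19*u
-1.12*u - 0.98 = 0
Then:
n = 4.02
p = -6.34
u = -0.88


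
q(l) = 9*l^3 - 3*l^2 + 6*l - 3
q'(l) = 27*l^2 - 6*l + 6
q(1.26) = 17.80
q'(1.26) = 41.31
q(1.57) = 33.85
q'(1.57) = 63.13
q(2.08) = 77.49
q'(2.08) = 110.33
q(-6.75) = -2948.11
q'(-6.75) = 1276.69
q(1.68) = 41.29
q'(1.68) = 72.12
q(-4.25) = -773.58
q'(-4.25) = 519.19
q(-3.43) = -422.06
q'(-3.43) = 344.23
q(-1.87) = -83.56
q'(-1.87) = 111.64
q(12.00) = 15189.00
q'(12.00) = 3822.00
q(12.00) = 15189.00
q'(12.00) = 3822.00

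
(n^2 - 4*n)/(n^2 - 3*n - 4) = n/(n + 1)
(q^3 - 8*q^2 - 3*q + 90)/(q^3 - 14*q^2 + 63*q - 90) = (q + 3)/(q - 3)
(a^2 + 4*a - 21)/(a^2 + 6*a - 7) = (a - 3)/(a - 1)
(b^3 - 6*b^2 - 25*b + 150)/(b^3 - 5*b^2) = (b^2 - b - 30)/b^2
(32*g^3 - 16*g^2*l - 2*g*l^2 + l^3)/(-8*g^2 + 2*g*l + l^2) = -4*g + l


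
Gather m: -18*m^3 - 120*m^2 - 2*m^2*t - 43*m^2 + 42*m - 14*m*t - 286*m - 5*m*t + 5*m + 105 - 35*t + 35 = -18*m^3 + m^2*(-2*t - 163) + m*(-19*t - 239) - 35*t + 140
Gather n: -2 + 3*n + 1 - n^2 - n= -n^2 + 2*n - 1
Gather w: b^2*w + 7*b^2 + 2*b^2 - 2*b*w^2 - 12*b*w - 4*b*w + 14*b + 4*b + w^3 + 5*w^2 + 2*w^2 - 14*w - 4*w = 9*b^2 + 18*b + w^3 + w^2*(7 - 2*b) + w*(b^2 - 16*b - 18)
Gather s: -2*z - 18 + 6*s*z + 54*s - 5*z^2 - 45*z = s*(6*z + 54) - 5*z^2 - 47*z - 18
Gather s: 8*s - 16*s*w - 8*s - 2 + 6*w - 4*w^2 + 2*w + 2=-16*s*w - 4*w^2 + 8*w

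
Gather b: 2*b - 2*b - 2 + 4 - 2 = 0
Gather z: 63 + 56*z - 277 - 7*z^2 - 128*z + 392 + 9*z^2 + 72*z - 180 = 2*z^2 - 2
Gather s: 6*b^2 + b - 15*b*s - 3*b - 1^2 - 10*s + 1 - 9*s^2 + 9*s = 6*b^2 - 2*b - 9*s^2 + s*(-15*b - 1)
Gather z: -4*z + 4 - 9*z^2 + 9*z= -9*z^2 + 5*z + 4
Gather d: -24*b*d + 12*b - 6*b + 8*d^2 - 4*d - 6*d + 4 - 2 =6*b + 8*d^2 + d*(-24*b - 10) + 2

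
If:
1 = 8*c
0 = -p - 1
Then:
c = 1/8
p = -1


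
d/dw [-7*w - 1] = -7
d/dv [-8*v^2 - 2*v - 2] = -16*v - 2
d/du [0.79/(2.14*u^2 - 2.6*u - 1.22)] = (2.054 - 3.3812*u)/(-2.14*u^2 + 2.6*u + 1.22)^2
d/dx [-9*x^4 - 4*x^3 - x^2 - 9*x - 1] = -36*x^3 - 12*x^2 - 2*x - 9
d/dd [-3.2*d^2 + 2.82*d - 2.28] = 2.82 - 6.4*d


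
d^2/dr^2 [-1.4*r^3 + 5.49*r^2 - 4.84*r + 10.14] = 10.98 - 8.4*r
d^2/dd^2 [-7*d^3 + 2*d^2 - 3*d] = 4 - 42*d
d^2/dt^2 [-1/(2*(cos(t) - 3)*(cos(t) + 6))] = (4*sin(t)^4 - 83*sin(t)^2 + 171*cos(t)/4 + 9*cos(3*t)/4 + 25)/(2*(cos(t) - 3)^3*(cos(t) + 6)^3)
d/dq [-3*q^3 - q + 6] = -9*q^2 - 1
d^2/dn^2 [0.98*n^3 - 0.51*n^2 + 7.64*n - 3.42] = 5.88*n - 1.02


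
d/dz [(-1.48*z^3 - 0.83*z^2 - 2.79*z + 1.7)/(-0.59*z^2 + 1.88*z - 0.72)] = (0.8732*z^4 - 5.5648*z^3 - 0.00970000000000026*z^2 + 3.2012*z - 1.1872)/(0.3481*z^4 - 2.2184*z^3 + 4.384*z^2 - 2.7072*z + 0.5184)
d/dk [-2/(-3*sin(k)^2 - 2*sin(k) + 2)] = -4*(3*sin(k) + 1)*cos(k)/(3*sin(k)^2 + 2*sin(k) - 2)^2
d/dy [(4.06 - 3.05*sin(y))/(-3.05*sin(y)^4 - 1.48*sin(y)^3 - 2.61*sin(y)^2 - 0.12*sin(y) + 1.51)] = (-27.9075*sin(y)^4 + 40.504*sin(y)^3 + 10.0659*sin(y)^2 + 21.1932*sin(y) - 4.1183)*cos(y)/(9.3025*sin(y)^8 + 9.028*sin(y)^7 + 18.1114*sin(y)^6 + 8.4576*sin(y)^5 - 2.0437*sin(y)^4 - 3.8432*sin(y)^3 - 7.8678*sin(y)^2 - 0.3624*sin(y) + 2.2801)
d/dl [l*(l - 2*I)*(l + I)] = 3*l^2 - 2*I*l + 2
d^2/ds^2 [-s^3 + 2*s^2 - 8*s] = 4 - 6*s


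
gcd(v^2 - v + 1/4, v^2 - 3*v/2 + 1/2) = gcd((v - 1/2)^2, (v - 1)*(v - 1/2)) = v - 1/2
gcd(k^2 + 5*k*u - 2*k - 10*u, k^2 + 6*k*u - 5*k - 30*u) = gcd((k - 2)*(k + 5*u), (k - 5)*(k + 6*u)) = 1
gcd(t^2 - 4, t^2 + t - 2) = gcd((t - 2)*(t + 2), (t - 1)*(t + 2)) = t + 2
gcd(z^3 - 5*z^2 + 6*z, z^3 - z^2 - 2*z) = z^2 - 2*z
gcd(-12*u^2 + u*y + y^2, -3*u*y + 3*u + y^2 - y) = -3*u + y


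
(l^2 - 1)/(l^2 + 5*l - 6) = (l + 1)/(l + 6)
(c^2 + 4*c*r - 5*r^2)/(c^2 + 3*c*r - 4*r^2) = (c + 5*r)/(c + 4*r)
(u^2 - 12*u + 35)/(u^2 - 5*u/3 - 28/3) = 3*(-u^2 + 12*u - 35)/(-3*u^2 + 5*u + 28)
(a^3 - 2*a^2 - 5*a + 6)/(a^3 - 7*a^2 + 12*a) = (a^2 + a - 2)/(a*(a - 4))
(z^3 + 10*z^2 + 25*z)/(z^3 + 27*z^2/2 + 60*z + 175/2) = 2*z/(2*z + 7)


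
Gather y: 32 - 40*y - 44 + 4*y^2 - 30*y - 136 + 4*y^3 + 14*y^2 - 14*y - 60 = 4*y^3 + 18*y^2 - 84*y - 208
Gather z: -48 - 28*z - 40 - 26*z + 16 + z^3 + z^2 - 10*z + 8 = z^3 + z^2 - 64*z - 64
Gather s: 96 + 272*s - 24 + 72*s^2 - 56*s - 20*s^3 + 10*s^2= -20*s^3 + 82*s^2 + 216*s + 72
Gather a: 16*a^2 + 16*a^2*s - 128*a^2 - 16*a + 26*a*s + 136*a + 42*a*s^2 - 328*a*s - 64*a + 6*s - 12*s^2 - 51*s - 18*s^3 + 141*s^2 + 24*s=a^2*(16*s - 112) + a*(42*s^2 - 302*s + 56) - 18*s^3 + 129*s^2 - 21*s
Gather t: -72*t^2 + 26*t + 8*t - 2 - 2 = -72*t^2 + 34*t - 4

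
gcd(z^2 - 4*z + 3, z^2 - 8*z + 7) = z - 1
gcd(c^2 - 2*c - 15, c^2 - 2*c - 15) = c^2 - 2*c - 15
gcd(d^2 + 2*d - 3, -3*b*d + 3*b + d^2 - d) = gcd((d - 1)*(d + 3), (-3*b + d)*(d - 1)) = d - 1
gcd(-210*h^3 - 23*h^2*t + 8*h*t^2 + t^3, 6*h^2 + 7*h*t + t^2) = 6*h + t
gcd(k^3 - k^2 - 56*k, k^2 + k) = k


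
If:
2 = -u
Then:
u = -2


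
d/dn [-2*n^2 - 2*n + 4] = -4*n - 2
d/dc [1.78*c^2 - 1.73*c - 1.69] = 3.56*c - 1.73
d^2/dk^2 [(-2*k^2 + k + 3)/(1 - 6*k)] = -224/(216*k^3 - 108*k^2 + 18*k - 1)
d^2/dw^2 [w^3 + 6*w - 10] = 6*w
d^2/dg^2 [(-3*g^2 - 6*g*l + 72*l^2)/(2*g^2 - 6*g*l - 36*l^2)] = 3*l*(-5*g^3 + 18*g^2*l - 324*g*l^2 + 432*l^3)/(g^6 - 9*g^5*l - 27*g^4*l^2 + 297*g^3*l^3 + 486*g^2*l^4 - 2916*g*l^5 - 5832*l^6)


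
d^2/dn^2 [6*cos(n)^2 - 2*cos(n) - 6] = 2*cos(n) - 12*cos(2*n)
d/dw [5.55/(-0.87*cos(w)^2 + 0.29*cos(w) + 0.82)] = (1.6095 - 9.657*cos(w))*sin(w)/(-0.87*cos(w)^2 + 0.29*cos(w) + 0.82)^2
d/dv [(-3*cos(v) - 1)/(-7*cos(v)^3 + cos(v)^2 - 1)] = (59*cos(v)/2 + 9*cos(2*v) + 21*cos(3*v)/2 + 6)*sin(v)/(7*cos(v)^3 - cos(v)^2 + 1)^2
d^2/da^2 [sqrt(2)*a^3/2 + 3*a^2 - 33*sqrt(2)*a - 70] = 3*sqrt(2)*a + 6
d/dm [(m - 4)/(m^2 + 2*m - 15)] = (m^2 + 2*m - 2*(m - 4)*(m + 1) - 15)/(m^2 + 2*m - 15)^2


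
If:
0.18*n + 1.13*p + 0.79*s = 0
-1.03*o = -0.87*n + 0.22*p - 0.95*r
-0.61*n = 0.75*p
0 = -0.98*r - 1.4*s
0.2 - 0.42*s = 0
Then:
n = 0.51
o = -0.11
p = -0.41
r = -0.68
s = 0.48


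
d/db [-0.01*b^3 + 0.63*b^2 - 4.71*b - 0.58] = -0.03*b^2 + 1.26*b - 4.71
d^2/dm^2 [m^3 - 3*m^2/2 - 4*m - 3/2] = 6*m - 3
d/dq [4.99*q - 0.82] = 4.99000000000000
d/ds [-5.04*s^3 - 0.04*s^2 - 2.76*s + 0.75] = -15.12*s^2 - 0.08*s - 2.76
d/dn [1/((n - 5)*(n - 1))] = 2*(3 - n)/(n^4 - 12*n^3 + 46*n^2 - 60*n + 25)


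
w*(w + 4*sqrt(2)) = w^2 + 4*sqrt(2)*w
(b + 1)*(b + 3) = b^2 + 4*b + 3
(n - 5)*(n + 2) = n^2 - 3*n - 10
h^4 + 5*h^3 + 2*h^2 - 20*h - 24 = (h - 2)*(h + 2)^2*(h + 3)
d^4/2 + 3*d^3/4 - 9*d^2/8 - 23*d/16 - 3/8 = (d/2 + 1/4)*(d - 3/2)*(d + 1/2)*(d + 2)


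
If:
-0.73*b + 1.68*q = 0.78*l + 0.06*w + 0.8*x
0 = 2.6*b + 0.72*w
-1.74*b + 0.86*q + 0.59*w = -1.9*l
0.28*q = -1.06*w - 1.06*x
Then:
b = 0.330723414484055*x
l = 0.340824444293126*x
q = 0.735484773403047*x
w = -1.19427899674797*x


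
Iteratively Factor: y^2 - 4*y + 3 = (y - 1)*(y - 3)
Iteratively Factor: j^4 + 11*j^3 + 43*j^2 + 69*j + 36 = (j + 3)*(j^3 + 8*j^2 + 19*j + 12) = (j + 3)*(j + 4)*(j^2 + 4*j + 3) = (j + 1)*(j + 3)*(j + 4)*(j + 3)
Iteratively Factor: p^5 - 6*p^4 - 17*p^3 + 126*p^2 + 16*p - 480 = (p + 4)*(p^4 - 10*p^3 + 23*p^2 + 34*p - 120) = (p - 4)*(p + 4)*(p^3 - 6*p^2 - p + 30) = (p - 5)*(p - 4)*(p + 4)*(p^2 - p - 6) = (p - 5)*(p - 4)*(p + 2)*(p + 4)*(p - 3)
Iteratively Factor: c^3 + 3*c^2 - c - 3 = (c + 1)*(c^2 + 2*c - 3) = (c + 1)*(c + 3)*(c - 1)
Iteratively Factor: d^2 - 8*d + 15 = (d - 5)*(d - 3)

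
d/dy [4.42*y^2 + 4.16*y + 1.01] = 8.84*y + 4.16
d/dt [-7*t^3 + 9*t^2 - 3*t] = -21*t^2 + 18*t - 3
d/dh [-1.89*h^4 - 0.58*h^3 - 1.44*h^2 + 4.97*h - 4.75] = -7.56*h^3 - 1.74*h^2 - 2.88*h + 4.97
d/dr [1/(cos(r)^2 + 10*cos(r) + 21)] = 2*(cos(r) + 5)*sin(r)/(cos(r)^2 + 10*cos(r) + 21)^2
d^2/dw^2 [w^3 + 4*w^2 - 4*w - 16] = 6*w + 8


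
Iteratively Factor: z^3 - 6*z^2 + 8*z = (z)*(z^2 - 6*z + 8) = z*(z - 4)*(z - 2)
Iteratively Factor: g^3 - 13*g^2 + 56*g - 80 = (g - 4)*(g^2 - 9*g + 20) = (g - 4)^2*(g - 5)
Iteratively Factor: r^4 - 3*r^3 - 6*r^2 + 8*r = (r - 1)*(r^3 - 2*r^2 - 8*r) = (r - 4)*(r - 1)*(r^2 + 2*r) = r*(r - 4)*(r - 1)*(r + 2)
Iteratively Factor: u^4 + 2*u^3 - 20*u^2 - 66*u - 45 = (u - 5)*(u^3 + 7*u^2 + 15*u + 9) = (u - 5)*(u + 3)*(u^2 + 4*u + 3) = (u - 5)*(u + 3)^2*(u + 1)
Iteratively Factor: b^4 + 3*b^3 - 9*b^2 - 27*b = (b)*(b^3 + 3*b^2 - 9*b - 27) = b*(b + 3)*(b^2 - 9) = b*(b + 3)^2*(b - 3)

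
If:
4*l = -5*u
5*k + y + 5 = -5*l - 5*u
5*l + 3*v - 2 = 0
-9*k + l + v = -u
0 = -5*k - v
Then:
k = 2/335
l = 28/67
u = -112/335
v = -2/67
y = -365/67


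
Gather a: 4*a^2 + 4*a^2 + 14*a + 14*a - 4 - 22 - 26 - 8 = 8*a^2 + 28*a - 60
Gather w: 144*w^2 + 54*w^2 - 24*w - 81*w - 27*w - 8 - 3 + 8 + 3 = 198*w^2 - 132*w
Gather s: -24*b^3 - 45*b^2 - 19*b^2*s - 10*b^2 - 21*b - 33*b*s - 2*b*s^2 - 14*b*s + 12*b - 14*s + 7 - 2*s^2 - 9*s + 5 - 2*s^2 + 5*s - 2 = -24*b^3 - 55*b^2 - 9*b + s^2*(-2*b - 4) + s*(-19*b^2 - 47*b - 18) + 10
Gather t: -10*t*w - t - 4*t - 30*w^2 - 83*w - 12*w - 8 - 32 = t*(-10*w - 5) - 30*w^2 - 95*w - 40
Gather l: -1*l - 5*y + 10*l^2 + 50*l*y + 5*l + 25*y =10*l^2 + l*(50*y + 4) + 20*y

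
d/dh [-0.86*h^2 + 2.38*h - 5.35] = 2.38 - 1.72*h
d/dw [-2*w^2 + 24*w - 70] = 24 - 4*w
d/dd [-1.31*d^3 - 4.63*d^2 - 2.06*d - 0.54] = -3.93*d^2 - 9.26*d - 2.06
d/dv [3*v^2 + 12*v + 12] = 6*v + 12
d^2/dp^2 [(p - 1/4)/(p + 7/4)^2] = 128*(4*p - 17)/(4*p + 7)^4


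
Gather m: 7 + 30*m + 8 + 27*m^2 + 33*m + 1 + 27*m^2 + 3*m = 54*m^2 + 66*m + 16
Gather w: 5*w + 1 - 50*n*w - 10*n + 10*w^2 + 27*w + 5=-10*n + 10*w^2 + w*(32 - 50*n) + 6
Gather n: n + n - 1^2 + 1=2*n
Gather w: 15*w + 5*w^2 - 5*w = 5*w^2 + 10*w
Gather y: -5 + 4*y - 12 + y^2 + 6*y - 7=y^2 + 10*y - 24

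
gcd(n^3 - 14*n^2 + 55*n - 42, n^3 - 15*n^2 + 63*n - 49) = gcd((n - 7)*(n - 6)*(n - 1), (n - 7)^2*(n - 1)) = n^2 - 8*n + 7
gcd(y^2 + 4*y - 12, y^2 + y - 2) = 1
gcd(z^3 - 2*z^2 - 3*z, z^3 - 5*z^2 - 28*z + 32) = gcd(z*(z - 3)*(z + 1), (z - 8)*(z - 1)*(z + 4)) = 1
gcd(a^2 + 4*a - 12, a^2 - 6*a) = 1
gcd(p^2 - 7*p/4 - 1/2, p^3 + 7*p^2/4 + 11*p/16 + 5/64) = p + 1/4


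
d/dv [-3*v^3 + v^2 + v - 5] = -9*v^2 + 2*v + 1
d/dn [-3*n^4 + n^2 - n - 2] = -12*n^3 + 2*n - 1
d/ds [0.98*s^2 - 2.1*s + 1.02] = 1.96*s - 2.1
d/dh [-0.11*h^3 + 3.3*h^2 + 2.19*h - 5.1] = -0.33*h^2 + 6.6*h + 2.19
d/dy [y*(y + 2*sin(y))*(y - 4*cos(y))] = y*(y + 2*sin(y))*(4*sin(y) + 1) + y*(y - 4*cos(y))*(2*cos(y) + 1) + (y + 2*sin(y))*(y - 4*cos(y))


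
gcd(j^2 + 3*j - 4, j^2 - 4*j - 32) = j + 4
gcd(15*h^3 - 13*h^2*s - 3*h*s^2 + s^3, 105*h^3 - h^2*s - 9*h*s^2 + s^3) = -15*h^2 - 2*h*s + s^2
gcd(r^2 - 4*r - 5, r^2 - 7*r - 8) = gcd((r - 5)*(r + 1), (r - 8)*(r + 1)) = r + 1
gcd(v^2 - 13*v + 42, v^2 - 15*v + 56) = v - 7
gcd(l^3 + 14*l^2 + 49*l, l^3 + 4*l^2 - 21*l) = l^2 + 7*l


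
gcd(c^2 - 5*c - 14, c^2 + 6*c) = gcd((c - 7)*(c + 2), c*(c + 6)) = 1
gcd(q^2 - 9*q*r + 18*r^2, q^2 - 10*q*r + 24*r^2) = q - 6*r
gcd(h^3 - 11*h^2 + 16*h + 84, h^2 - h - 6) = h + 2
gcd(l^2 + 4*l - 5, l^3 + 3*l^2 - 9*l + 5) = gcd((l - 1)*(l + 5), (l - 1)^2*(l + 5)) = l^2 + 4*l - 5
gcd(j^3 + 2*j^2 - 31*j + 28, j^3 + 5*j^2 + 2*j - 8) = j - 1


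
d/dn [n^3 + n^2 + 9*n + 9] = 3*n^2 + 2*n + 9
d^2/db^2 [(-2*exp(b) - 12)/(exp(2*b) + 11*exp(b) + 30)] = 2*(5 - exp(b))*exp(b)/(exp(3*b) + 15*exp(2*b) + 75*exp(b) + 125)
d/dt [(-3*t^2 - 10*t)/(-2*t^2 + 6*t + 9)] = 2*(-19*t^2 - 27*t - 45)/(4*t^4 - 24*t^3 + 108*t + 81)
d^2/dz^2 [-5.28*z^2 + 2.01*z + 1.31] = -10.5600000000000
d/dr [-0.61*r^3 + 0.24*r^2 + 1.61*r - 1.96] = -1.83*r^2 + 0.48*r + 1.61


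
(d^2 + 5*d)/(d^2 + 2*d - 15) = d/(d - 3)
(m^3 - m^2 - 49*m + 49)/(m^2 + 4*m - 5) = (m^2 - 49)/(m + 5)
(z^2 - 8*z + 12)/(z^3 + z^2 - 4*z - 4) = (z - 6)/(z^2 + 3*z + 2)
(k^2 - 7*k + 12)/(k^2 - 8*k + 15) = (k - 4)/(k - 5)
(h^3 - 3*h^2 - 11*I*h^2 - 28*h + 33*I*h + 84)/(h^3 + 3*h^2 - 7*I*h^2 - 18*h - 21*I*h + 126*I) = (h - 4*I)/(h + 6)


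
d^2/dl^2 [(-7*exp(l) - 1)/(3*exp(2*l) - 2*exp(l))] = (-63*exp(3*l) - 78*exp(2*l) + 18*exp(l) - 4)*exp(-l)/(27*exp(3*l) - 54*exp(2*l) + 36*exp(l) - 8)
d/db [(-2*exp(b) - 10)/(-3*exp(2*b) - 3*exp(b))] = 2*(-exp(2*b) - 10*exp(b) - 5)*exp(-b)/(3*(exp(2*b) + 2*exp(b) + 1))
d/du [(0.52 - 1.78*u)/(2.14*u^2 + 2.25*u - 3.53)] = (3.8092*u^2 - 2.2256*u + 5.1134)/(4.5796*u^4 + 9.63*u^3 - 10.0459*u^2 - 15.885*u + 12.4609)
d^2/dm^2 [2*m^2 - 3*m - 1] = 4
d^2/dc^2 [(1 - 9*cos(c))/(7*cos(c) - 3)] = 20*(-7*sin(c)^2 + 3*cos(c) - 7)/(7*cos(c) - 3)^3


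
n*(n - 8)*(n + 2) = n^3 - 6*n^2 - 16*n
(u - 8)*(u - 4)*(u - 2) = u^3 - 14*u^2 + 56*u - 64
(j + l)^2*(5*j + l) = 5*j^3 + 11*j^2*l + 7*j*l^2 + l^3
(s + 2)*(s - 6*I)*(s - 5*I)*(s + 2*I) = s^4 + 2*s^3 - 9*I*s^3 - 8*s^2 - 18*I*s^2 - 16*s - 60*I*s - 120*I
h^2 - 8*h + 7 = (h - 7)*(h - 1)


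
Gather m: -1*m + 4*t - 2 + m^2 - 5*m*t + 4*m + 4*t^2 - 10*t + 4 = m^2 + m*(3 - 5*t) + 4*t^2 - 6*t + 2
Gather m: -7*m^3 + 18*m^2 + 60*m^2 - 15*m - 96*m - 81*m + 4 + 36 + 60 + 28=-7*m^3 + 78*m^2 - 192*m + 128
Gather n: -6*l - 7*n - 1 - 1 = -6*l - 7*n - 2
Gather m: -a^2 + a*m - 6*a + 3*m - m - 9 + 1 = -a^2 - 6*a + m*(a + 2) - 8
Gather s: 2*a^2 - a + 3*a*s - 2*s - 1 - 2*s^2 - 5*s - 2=2*a^2 - a - 2*s^2 + s*(3*a - 7) - 3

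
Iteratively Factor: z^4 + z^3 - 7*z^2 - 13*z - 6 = (z + 2)*(z^3 - z^2 - 5*z - 3) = (z + 1)*(z + 2)*(z^2 - 2*z - 3) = (z + 1)^2*(z + 2)*(z - 3)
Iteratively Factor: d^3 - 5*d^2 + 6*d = (d - 2)*(d^2 - 3*d) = d*(d - 2)*(d - 3)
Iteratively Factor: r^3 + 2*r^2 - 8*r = (r)*(r^2 + 2*r - 8) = r*(r - 2)*(r + 4)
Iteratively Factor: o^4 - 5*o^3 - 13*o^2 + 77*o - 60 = (o - 5)*(o^3 - 13*o + 12) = (o - 5)*(o + 4)*(o^2 - 4*o + 3) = (o - 5)*(o - 3)*(o + 4)*(o - 1)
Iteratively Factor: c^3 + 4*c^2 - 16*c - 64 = (c + 4)*(c^2 - 16) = (c - 4)*(c + 4)*(c + 4)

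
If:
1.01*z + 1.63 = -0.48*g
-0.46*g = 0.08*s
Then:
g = -2.10416666666667*z - 3.39583333333333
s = 12.0989583333333*z + 19.5260416666667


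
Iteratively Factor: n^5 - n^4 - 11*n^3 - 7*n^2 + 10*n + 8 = (n + 2)*(n^4 - 3*n^3 - 5*n^2 + 3*n + 4) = (n + 1)*(n + 2)*(n^3 - 4*n^2 - n + 4) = (n + 1)^2*(n + 2)*(n^2 - 5*n + 4) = (n - 1)*(n + 1)^2*(n + 2)*(n - 4)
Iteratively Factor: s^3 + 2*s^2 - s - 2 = (s + 2)*(s^2 - 1) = (s - 1)*(s + 2)*(s + 1)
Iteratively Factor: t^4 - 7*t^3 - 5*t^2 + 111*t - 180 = (t - 3)*(t^3 - 4*t^2 - 17*t + 60) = (t - 5)*(t - 3)*(t^2 + t - 12) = (t - 5)*(t - 3)*(t + 4)*(t - 3)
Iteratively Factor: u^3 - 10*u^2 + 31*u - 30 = (u - 5)*(u^2 - 5*u + 6) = (u - 5)*(u - 3)*(u - 2)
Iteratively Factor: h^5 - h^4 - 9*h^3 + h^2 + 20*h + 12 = (h - 3)*(h^4 + 2*h^3 - 3*h^2 - 8*h - 4) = (h - 3)*(h + 1)*(h^3 + h^2 - 4*h - 4) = (h - 3)*(h + 1)*(h + 2)*(h^2 - h - 2) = (h - 3)*(h - 2)*(h + 1)*(h + 2)*(h + 1)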